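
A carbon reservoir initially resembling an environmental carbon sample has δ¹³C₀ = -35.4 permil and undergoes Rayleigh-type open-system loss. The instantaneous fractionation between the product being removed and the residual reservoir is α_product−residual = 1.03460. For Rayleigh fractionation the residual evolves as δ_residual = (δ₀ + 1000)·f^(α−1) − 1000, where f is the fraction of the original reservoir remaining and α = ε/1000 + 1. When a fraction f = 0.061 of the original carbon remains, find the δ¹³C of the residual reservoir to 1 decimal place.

-124.4 permil

Rayleigh residual: δ_res = (δ₀ + 1000)·f^(α−1) − 1000
α − 1 = 0.03460
f^(α−1) = 0.061^(0.03460) = 0.907763
δ_res = (-35.4 + 1000) × 0.907763 − 1000 = 875.628 − 1000 = -124.37 permil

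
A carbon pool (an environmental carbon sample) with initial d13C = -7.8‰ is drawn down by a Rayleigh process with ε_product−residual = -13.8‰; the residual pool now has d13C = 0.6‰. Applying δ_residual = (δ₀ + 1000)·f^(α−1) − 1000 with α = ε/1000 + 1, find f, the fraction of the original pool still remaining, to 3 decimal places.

0.543

α − 1 = ε/1000 = -0.0138
(δ_res + 1000)/(δ₀ + 1000) = (0.6 + 1000)/(-7.8 + 1000) = 1000.6/992.2 = 1.008466
f = 1.008466^(1/-0.0138) = exp(ln(1.008466)/-0.0138) = exp(0.00843/-0.0138)
f = exp(-0.6109) = 0.5429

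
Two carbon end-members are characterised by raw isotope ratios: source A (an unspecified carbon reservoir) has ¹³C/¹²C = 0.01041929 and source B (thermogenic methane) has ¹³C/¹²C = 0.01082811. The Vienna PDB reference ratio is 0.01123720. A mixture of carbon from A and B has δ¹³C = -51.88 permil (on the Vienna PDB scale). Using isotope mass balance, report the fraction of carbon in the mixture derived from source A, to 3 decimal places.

0.425

δ_A = (0.01041929/0.01123720 − 1)×1000 = (0.927214 − 1)×1000 = -72.786 permil
δ_B = (0.01082811/0.01123720 − 1)×1000 = (0.963595 − 1)×1000 = -36.405 permil
f_A = (δ_mix − δ_B)/(δ_A − δ_B) = (-51.88 − (-36.405))/(-72.786 − (-36.405))
f_A = -15.475 / -36.381 = 0.4254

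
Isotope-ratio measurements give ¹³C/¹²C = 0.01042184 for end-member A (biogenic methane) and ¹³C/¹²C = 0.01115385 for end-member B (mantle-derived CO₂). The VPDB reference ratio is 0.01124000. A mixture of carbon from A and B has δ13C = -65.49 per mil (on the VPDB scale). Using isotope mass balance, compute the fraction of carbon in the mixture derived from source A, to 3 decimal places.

δ_A = (0.01042184/0.01124000 − 1)×1000 = (0.927210 − 1)×1000 = -72.790 per mil
δ_B = (0.01115385/0.01124000 − 1)×1000 = (0.992335 − 1)×1000 = -7.665 per mil
f_A = (δ_mix − δ_B)/(δ_A − δ_B) = (-65.49 − (-7.665))/(-72.790 − (-7.665))
f_A = -57.825 / -65.125 = 0.8879

0.888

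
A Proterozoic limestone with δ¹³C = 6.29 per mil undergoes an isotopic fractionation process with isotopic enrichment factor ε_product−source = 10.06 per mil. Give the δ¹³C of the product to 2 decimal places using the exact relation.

16.41 per mil

Exactly, δ_product = (δ_source + 1000)·(ε/1000 + 1) − 1000.
δ_product = (6.29 + 1000) × (10.06/1000 + 1) − 1000
δ_product = 16.413 per mil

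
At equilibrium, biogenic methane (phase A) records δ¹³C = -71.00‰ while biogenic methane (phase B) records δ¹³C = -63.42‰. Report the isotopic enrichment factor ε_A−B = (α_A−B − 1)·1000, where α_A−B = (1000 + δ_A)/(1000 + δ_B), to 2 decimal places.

α_A−B = (1000 + -71.00) / (1000 + -63.42) = 929.00 / 936.58 = 0.991907
ε_A−B = (0.991907 − 1) × 1000 = -8.093‰
(The approximation ε ≈ δ_A − δ_B would give -7.58‰.)

-8.09‰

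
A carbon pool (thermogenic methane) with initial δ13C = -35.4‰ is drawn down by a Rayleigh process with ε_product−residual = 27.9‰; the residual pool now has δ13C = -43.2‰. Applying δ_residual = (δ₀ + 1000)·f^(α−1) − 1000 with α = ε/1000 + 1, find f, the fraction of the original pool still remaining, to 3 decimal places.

0.748

α − 1 = ε/1000 = 0.0279
(δ_res + 1000)/(δ₀ + 1000) = (-43.2 + 1000)/(-35.4 + 1000) = 956.8/964.6 = 0.991914
f = 0.991914^(1/0.0279) = exp(ln(0.991914)/0.0279) = exp(-0.00812/0.0279)
f = exp(-0.2910) = 0.7475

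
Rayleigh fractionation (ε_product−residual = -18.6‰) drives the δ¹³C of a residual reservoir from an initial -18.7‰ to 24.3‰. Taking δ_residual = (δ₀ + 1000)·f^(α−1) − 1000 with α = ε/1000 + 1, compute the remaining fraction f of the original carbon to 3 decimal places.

0.100

α − 1 = ε/1000 = -0.0186
(δ_res + 1000)/(δ₀ + 1000) = (24.3 + 1000)/(-18.7 + 1000) = 1024.3/981.3 = 1.043819
f = 1.043819^(1/-0.0186) = exp(ln(1.043819)/-0.0186) = exp(0.04289/-0.0186)
f = exp(-2.3057) = 0.0997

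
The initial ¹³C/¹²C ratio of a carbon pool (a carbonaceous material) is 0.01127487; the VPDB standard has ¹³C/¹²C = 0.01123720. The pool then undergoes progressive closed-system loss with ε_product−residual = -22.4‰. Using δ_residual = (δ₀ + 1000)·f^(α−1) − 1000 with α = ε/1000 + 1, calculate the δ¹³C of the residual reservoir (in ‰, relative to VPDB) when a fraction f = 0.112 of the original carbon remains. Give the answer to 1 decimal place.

53.8‰

δ₀ = (0.01127487/0.01123720 − 1)×1000 = (1.003352 − 1)×1000 = 3.352‰
α − 1 = ε/1000 = -0.0224
f^(α−1) = 0.112^(-0.0224) = 1.050262
δ_res = (3.352 + 1000) × 1.050262 − 1000 = 1053.782 − 1000 = 53.78‰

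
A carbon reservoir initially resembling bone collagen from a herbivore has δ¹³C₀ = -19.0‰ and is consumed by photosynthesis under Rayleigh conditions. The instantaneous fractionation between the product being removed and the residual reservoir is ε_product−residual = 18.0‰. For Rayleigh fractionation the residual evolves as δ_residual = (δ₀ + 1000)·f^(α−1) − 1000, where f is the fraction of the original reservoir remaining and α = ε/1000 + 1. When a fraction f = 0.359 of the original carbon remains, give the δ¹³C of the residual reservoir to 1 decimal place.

Rayleigh residual: δ_res = (δ₀ + 1000)·f^(α−1) − 1000
α = ε/1000 + 1 = 1.01800, so α − 1 = 0.01800
f^(α−1) = 0.359^(0.01800) = 0.981729
δ_res = (-19.0 + 1000) × 0.981729 − 1000 = 963.076 − 1000 = -36.92‰

-36.9‰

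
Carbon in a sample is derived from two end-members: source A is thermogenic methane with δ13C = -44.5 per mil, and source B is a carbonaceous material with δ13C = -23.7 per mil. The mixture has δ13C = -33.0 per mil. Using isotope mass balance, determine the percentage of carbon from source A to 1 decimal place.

44.7%

δ_mix = f_A·δ_A + (1 − f_A)·δ_B  ⇒  f_A = (δ_mix − δ_B)/(δ_A − δ_B)
f_A = (-33.0 − (-23.7)) / (-44.5 − (-23.7))
f_A = -9.3 / -20.8 = 0.4471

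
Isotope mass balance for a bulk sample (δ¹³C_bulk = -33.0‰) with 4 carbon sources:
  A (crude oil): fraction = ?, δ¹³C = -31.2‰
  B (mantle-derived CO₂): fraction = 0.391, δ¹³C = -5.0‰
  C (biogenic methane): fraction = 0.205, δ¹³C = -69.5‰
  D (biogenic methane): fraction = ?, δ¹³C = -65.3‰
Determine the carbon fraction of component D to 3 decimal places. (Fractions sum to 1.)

Let f_D and f_A be the unknown fractions; fractions sum to 1 so f_D + f_A = 0.404.
Mass balance: Σ fᵢ·δᵢ = δ_bulk ⇒ f_D·(-65.3) + f_A·(-31.2) = -33.0 − (-16.203) = -16.797
Substitute f_A = 0.404 − f_D:
f_D·(-65.3 − -31.2) = -16.797 − 0.404×(-31.2) = -4.193
f_D = -4.193 / -34.1 = 0.1230

0.123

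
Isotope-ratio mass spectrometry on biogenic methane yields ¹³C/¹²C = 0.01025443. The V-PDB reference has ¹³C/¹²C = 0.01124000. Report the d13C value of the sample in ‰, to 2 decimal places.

-87.68‰

d13C = (R_sample / R_standard − 1) × 1000
R_sample / R_standard = 0.01025443 / 0.01124000 = 0.912316
d13C = (0.912316 − 1) × 1000 = -87.684‰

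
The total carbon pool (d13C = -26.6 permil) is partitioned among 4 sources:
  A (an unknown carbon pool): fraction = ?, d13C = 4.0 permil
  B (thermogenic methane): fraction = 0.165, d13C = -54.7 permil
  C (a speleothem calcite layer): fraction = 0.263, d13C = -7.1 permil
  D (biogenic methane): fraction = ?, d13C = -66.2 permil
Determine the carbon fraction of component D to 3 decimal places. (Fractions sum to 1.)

Let f_D and f_A be the unknown fractions; fractions sum to 1 so f_D + f_A = 0.572.
Mass balance: Σ fᵢ·δᵢ = δ_bulk ⇒ f_D·(-66.2) + f_A·(4.0) = -26.6 − (-10.893) = -15.707
Substitute f_A = 0.572 − f_D:
f_D·(-66.2 − 4.0) = -15.707 − 0.572×(4.0) = -17.995
f_D = -17.995 / -70.2 = 0.2563

0.256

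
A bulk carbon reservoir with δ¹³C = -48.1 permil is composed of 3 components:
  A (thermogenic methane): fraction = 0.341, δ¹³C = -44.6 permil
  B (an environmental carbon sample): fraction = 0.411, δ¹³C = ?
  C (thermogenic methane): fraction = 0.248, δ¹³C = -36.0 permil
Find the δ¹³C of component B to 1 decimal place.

Isotope mass balance: δ_bulk = Σ fᵢ·δᵢ.
-48.1 = 0.341×(-44.6) + 0.411×δ_B + 0.248×(-36.0)
0.411·δ_B = -48.1 − (-24.137) = -23.963
δ_B = -23.963 / 0.411 = -58.31 permil

-58.3 permil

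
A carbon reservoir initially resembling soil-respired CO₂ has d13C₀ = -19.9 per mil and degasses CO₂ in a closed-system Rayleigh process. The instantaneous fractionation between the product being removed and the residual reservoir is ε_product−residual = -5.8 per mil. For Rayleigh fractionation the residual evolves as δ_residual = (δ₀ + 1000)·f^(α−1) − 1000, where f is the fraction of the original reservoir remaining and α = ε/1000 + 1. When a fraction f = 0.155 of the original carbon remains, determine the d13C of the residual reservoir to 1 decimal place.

-9.2 per mil

Rayleigh residual: δ_res = (δ₀ + 1000)·f^(α−1) − 1000
α = ε/1000 + 1 = 0.99420, so α − 1 = -0.00580
f^(α−1) = 0.155^(-0.00580) = 1.010872
δ_res = (-19.9 + 1000) × 1.010872 − 1000 = 990.755 − 1000 = -9.24 per mil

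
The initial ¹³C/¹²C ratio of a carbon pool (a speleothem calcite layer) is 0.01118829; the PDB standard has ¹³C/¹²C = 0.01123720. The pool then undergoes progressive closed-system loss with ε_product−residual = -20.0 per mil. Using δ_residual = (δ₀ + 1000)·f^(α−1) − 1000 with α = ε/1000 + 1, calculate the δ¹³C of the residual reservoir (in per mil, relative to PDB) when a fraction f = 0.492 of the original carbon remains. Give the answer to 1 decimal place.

δ₀ = (0.01118829/0.01123720 − 1)×1000 = (0.995647 − 1)×1000 = -4.353 per mil
α − 1 = ε/1000 = -0.0200
f^(α−1) = 0.492^(-0.0200) = 1.014287
δ_res = (-4.353 + 1000) × 1.014287 − 1000 = 1009.872 − 1000 = 9.87 per mil

9.9 per mil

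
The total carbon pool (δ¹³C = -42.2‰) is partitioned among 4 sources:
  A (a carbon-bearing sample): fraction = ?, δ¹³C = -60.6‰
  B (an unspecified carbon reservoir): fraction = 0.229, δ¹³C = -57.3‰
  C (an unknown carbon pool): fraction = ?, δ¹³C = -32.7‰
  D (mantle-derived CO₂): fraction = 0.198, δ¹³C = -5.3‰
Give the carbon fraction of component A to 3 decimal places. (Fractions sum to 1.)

Let f_A and f_C be the unknown fractions; fractions sum to 1 so f_A + f_C = 0.573.
Mass balance: Σ fᵢ·δᵢ = δ_bulk ⇒ f_A·(-60.6) + f_C·(-32.7) = -42.2 − (-14.171) = -28.029
Substitute f_C = 0.573 − f_A:
f_A·(-60.6 − -32.7) = -28.029 − 0.573×(-32.7) = -9.292
f_A = -9.292 / -27.9 = 0.3330

0.333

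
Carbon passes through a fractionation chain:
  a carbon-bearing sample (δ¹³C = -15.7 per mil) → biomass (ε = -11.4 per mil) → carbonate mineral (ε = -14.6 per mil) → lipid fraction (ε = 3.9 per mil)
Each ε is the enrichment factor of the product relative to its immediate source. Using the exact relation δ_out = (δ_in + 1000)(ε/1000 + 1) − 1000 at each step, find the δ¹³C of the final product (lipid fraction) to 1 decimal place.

-37.4 per mil

step 1: δ = (-15.70 + 1000)·(-11.4/1000 + 1) − 1000 = -26.92 per mil
step 2: δ = (-26.92 + 1000)·(-14.6/1000 + 1) − 1000 = -41.13 per mil
step 3: δ = (-41.13 + 1000)·(3.9/1000 + 1) − 1000 = -37.39 per mil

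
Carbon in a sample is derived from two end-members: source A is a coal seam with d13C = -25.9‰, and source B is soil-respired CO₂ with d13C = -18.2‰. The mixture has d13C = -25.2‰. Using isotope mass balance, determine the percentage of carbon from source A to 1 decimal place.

δ_mix = f_A·δ_A + (1 − f_A)·δ_B  ⇒  f_A = (δ_mix − δ_B)/(δ_A − δ_B)
f_A = (-25.2 − (-18.2)) / (-25.9 − (-18.2))
f_A = -7.0 / -7.7 = 0.9091

90.9%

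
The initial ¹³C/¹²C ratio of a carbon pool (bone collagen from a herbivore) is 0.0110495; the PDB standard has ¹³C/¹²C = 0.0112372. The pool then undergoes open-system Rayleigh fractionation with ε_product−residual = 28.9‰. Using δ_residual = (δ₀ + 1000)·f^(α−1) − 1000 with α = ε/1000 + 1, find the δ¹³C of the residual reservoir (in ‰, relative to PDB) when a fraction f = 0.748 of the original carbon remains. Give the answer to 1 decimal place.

-24.9‰

δ₀ = (0.0110495/0.0112372 − 1)×1000 = (0.983297 − 1)×1000 = -16.703‰
α − 1 = ε/1000 = 0.0289
f^(α−1) = 0.748^(0.0289) = 0.991644
δ_res = (-16.703 + 1000) × 0.991644 − 1000 = 975.080 − 1000 = -24.92‰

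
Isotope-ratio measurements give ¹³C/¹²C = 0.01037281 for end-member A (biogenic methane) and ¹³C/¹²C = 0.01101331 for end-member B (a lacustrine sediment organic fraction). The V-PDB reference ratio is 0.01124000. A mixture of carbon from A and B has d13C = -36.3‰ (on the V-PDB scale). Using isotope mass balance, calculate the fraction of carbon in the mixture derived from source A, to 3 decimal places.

δ_A = (0.01037281/0.01124000 − 1)×1000 = (0.922848 − 1)×1000 = -77.152‰
δ_B = (0.01101331/0.01124000 − 1)×1000 = (0.979832 − 1)×1000 = -20.168‰
f_A = (δ_mix − δ_B)/(δ_A − δ_B) = (-36.3 − (-20.168))/(-77.152 − (-20.168))
f_A = -16.132 / -56.984 = 0.2831

0.283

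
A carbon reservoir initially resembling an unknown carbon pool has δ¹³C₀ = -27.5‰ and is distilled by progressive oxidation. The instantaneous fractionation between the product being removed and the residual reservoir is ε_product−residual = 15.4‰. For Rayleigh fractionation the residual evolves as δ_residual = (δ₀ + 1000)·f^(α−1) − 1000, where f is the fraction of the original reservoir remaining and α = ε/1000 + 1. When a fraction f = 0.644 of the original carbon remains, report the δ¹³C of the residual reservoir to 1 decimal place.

-34.1‰

Rayleigh residual: δ_res = (δ₀ + 1000)·f^(α−1) − 1000
α = ε/1000 + 1 = 1.01540, so α − 1 = 0.01540
f^(α−1) = 0.644^(0.01540) = 0.993246
δ_res = (-27.5 + 1000) × 0.993246 − 1000 = 965.932 − 1000 = -34.07‰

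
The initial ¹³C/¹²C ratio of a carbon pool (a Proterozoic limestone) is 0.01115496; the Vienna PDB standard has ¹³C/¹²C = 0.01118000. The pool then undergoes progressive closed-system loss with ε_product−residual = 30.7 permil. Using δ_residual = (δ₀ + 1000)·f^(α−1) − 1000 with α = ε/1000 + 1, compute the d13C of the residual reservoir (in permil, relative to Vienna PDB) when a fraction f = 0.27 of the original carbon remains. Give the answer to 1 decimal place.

δ₀ = (0.01115496/0.01118000 − 1)×1000 = (0.997760 − 1)×1000 = -2.240 permil
α − 1 = ε/1000 = 0.0307
f^(α−1) = 0.27^(0.0307) = 0.960601
δ_res = (-2.240 + 1000) × 0.960601 − 1000 = 958.449 − 1000 = -41.55 permil

-41.6 permil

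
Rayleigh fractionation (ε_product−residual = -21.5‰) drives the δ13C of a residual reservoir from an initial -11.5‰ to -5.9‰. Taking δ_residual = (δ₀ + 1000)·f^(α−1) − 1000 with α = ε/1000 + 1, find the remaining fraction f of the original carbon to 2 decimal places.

α − 1 = ε/1000 = -0.0215
(δ_res + 1000)/(δ₀ + 1000) = (-5.9 + 1000)/(-11.5 + 1000) = 994.1/988.5 = 1.005665
f = 1.005665^(1/-0.0215) = exp(ln(1.005665)/-0.0215) = exp(0.00565/-0.0215)
f = exp(-0.2628) = 0.7689

0.77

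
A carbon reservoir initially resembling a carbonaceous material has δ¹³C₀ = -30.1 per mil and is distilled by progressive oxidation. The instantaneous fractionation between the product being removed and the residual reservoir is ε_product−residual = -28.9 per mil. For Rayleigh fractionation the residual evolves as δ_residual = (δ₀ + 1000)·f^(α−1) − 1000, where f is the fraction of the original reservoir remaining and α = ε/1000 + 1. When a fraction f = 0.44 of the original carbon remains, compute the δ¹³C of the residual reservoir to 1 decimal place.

Rayleigh residual: δ_res = (δ₀ + 1000)·f^(α−1) − 1000
α = ε/1000 + 1 = 0.97110, so α − 1 = -0.02890
f^(α−1) = 0.44^(-0.02890) = 1.024010
δ_res = (-30.1 + 1000) × 1.024010 − 1000 = 993.187 − 1000 = -6.81 per mil

-6.8 per mil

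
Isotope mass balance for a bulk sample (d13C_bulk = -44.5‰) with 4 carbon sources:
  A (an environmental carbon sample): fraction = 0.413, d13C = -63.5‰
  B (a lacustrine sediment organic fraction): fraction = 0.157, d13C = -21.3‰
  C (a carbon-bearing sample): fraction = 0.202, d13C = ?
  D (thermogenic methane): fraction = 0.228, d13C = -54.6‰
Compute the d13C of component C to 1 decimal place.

-12.3‰

Isotope mass balance: δ_bulk = Σ fᵢ·δᵢ.
-44.5 = 0.413×(-63.5) + 0.157×(-21.3) + 0.202×δ_C + 0.228×(-54.6)
0.202·δ_C = -44.5 − (-42.018) = -2.482
δ_C = -2.482 / 0.202 = -12.29‰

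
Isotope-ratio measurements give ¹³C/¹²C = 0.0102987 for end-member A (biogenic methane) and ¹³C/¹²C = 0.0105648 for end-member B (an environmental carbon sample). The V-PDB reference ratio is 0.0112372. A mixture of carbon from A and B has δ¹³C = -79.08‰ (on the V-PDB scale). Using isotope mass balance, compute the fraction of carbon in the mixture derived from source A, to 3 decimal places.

δ_A = (0.0102987/0.0112372 − 1)×1000 = (0.916483 − 1)×1000 = -83.517‰
δ_B = (0.0105648/0.0112372 − 1)×1000 = (0.940163 − 1)×1000 = -59.837‰
f_A = (δ_mix − δ_B)/(δ_A − δ_B) = (-79.08 − (-59.837))/(-83.517 − (-59.837))
f_A = -19.243 / -23.680 = 0.8126

0.813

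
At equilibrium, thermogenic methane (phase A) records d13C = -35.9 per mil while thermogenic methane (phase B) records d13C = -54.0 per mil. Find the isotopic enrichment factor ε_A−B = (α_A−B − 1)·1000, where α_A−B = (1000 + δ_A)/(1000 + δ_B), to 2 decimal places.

19.13 per mil

α_A−B = (1000 + -35.9) / (1000 + -54.0) = 964.1 / 946.0 = 1.019133
ε_A−B = (1.019133 − 1) × 1000 = 19.133 per mil
(The approximation ε ≈ δ_A − δ_B would give 18.1 per mil.)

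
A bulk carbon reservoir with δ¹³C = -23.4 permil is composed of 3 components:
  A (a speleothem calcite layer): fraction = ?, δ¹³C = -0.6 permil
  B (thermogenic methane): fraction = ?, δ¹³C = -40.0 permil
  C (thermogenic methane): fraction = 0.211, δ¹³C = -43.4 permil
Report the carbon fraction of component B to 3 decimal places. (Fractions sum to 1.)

Let f_B and f_A be the unknown fractions; fractions sum to 1 so f_B + f_A = 0.789.
Mass balance: Σ fᵢ·δᵢ = δ_bulk ⇒ f_B·(-40.0) + f_A·(-0.6) = -23.4 − (-9.157) = -14.243
Substitute f_A = 0.789 − f_B:
f_B·(-40.0 − -0.6) = -14.243 − 0.789×(-0.6) = -13.769
f_B = -13.769 / -39.4 = 0.3495

0.349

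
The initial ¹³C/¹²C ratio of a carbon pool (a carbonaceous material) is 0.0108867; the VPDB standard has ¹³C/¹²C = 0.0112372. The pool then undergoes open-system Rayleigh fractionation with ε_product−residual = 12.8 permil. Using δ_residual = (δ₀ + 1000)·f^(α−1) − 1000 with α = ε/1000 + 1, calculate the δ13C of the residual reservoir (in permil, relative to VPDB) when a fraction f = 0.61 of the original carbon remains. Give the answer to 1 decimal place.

δ₀ = (0.0108867/0.0112372 − 1)×1000 = (0.968809 − 1)×1000 = -31.191 permil
α − 1 = ε/1000 = 0.0128
f^(α−1) = 0.61^(0.0128) = 0.993693
δ_res = (-31.191 + 1000) × 0.993693 − 1000 = 962.699 − 1000 = -37.30 permil

-37.3 permil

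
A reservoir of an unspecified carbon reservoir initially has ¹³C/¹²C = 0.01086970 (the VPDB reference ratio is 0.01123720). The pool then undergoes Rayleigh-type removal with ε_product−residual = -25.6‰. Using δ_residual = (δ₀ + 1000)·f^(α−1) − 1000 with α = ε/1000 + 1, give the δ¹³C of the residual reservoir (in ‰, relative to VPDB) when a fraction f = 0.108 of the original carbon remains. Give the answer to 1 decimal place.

δ₀ = (0.01086970/0.01123720 − 1)×1000 = (0.967296 − 1)×1000 = -32.704‰
α − 1 = ε/1000 = -0.0256
f^(α−1) = 0.108^(-0.0256) = 1.058630
δ_res = (-32.704 + 1000) × 1.058630 − 1000 = 1024.009 − 1000 = 24.01‰

24.0‰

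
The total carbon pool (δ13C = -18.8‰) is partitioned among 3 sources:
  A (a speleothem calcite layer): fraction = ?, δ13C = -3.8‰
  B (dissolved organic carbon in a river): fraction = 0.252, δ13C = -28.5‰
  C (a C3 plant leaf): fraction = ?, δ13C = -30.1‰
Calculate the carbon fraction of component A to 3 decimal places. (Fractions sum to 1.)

0.414

Let f_A and f_C be the unknown fractions; fractions sum to 1 so f_A + f_C = 0.748.
Mass balance: Σ fᵢ·δᵢ = δ_bulk ⇒ f_A·(-3.8) + f_C·(-30.1) = -18.8 − (-7.182) = -11.618
Substitute f_C = 0.748 − f_A:
f_A·(-3.8 − -30.1) = -11.618 − 0.748×(-30.1) = 10.897
f_A = 10.897 / 26.3 = 0.4143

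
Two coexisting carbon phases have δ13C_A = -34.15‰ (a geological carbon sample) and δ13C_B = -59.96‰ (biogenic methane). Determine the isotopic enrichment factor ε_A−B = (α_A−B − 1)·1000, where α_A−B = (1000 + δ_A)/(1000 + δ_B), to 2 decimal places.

27.46‰

α_A−B = (1000 + -34.15) / (1000 + -59.96) = 965.85 / 940.04 = 1.027456
ε_A−B = (1.027456 − 1) × 1000 = 27.456‰
(The approximation ε ≈ δ_A − δ_B would give 25.81‰.)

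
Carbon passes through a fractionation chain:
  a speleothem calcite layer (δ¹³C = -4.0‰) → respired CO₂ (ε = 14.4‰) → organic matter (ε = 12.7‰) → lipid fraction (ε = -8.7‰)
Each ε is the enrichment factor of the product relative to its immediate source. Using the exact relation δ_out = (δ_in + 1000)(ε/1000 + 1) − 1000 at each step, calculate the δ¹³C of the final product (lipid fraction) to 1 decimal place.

14.3‰

step 1: δ = (-4.00 + 1000)·(14.4/1000 + 1) − 1000 = 10.34‰
step 2: δ = (10.34 + 1000)·(12.7/1000 + 1) − 1000 = 23.17‰
step 3: δ = (23.17 + 1000)·(-8.7/1000 + 1) − 1000 = 14.27‰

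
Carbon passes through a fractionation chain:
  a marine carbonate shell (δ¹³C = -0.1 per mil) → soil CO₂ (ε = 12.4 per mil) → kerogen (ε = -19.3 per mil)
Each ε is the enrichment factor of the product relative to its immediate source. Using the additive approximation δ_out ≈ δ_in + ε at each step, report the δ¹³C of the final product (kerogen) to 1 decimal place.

step 1: δ ≈ -0.1 + (12.4) = 12.3 per mil
step 2: δ ≈ 12.3 + (-19.3) = -7.0 per mil

-7.0 per mil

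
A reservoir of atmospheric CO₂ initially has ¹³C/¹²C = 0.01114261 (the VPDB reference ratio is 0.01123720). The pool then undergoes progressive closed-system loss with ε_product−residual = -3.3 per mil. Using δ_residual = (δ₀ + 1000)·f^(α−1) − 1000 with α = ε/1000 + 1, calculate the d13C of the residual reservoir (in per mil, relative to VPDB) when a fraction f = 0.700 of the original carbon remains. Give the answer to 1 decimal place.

δ₀ = (0.01114261/0.01123720 − 1)×1000 = (0.991582 − 1)×1000 = -8.418 per mil
α − 1 = ε/1000 = -0.0033
f^(α−1) = 0.700^(-0.0033) = 1.001178
δ_res = (-8.418 + 1000) × 1.001178 − 1000 = 992.750 − 1000 = -7.25 per mil

-7.2 per mil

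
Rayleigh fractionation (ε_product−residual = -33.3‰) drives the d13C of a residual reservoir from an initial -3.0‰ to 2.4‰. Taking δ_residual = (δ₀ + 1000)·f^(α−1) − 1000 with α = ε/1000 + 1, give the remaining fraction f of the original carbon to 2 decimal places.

0.85

α − 1 = ε/1000 = -0.0333
(δ_res + 1000)/(δ₀ + 1000) = (2.4 + 1000)/(-3.0 + 1000) = 1002.4/997.0 = 1.005416
f = 1.005416^(1/-0.0333) = exp(ln(1.005416)/-0.0333) = exp(0.00540/-0.0333)
f = exp(-0.1622) = 0.8503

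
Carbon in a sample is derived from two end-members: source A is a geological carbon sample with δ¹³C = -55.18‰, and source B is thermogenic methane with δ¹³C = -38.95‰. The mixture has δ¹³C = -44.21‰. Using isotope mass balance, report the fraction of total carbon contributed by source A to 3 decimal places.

δ_mix = f_A·δ_A + (1 − f_A)·δ_B  ⇒  f_A = (δ_mix − δ_B)/(δ_A − δ_B)
f_A = (-44.21 − (-38.95)) / (-55.18 − (-38.95))
f_A = -5.26 / -16.23 = 0.3241

0.324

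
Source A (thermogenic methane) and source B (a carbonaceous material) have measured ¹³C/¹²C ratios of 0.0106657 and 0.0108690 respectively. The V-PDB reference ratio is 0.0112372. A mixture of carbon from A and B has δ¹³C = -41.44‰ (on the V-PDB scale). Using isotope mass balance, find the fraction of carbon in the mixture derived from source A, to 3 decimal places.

0.479

δ_A = (0.0106657/0.0112372 − 1)×1000 = (0.949142 − 1)×1000 = -50.858‰
δ_B = (0.0108690/0.0112372 − 1)×1000 = (0.967234 − 1)×1000 = -32.766‰
f_A = (δ_mix − δ_B)/(δ_A − δ_B) = (-41.44 − (-32.766))/(-50.858 − (-32.766))
f_A = -8.674 / -18.092 = 0.4794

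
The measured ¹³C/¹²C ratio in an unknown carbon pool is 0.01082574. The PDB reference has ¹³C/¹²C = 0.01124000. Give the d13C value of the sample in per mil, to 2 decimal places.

-36.86 per mil

d13C = (R_sample / R_standard − 1) × 1000
R_sample / R_standard = 0.01082574 / 0.01124000 = 0.963144
d13C = (0.963144 − 1) × 1000 = -36.856 per mil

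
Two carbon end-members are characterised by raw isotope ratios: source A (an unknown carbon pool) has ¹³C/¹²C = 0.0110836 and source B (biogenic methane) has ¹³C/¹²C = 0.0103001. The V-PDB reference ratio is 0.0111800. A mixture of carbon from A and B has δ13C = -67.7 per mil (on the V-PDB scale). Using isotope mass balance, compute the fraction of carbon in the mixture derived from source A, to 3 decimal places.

δ_A = (0.0110836/0.0111800 − 1)×1000 = (0.991377 − 1)×1000 = -8.623 per mil
δ_B = (0.0103001/0.0111800 − 1)×1000 = (0.921297 − 1)×1000 = -78.703 per mil
f_A = (δ_mix − δ_B)/(δ_A − δ_B) = (-67.7 − (-78.703))/(-8.623 − (-78.703))
f_A = 11.003 / 70.081 = 0.1570

0.157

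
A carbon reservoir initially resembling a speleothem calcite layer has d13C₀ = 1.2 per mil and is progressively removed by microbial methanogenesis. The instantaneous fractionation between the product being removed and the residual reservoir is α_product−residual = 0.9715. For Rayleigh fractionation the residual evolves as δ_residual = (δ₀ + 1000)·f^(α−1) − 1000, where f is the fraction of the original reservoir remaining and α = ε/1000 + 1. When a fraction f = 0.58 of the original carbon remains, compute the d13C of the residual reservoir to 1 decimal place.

16.9 per mil

Rayleigh residual: δ_res = (δ₀ + 1000)·f^(α−1) − 1000
α − 1 = -0.02850
f^(α−1) = 0.58^(-0.02850) = 1.015646
δ_res = (1.2 + 1000) × 1.015646 − 1000 = 1016.865 − 1000 = 16.86 per mil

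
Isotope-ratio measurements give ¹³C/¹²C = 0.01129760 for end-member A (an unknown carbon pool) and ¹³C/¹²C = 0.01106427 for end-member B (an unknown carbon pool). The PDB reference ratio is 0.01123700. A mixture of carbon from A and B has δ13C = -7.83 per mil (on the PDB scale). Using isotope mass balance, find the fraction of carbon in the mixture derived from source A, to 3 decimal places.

δ_A = (0.01129760/0.01123700 − 1)×1000 = (1.005393 − 1)×1000 = 5.393 per mil
δ_B = (0.01106427/0.01123700 − 1)×1000 = (0.984628 − 1)×1000 = -15.372 per mil
f_A = (δ_mix − δ_B)/(δ_A − δ_B) = (-7.83 − (-15.372))/(5.393 − (-15.372))
f_A = 7.542 / 20.764 = 0.3632

0.363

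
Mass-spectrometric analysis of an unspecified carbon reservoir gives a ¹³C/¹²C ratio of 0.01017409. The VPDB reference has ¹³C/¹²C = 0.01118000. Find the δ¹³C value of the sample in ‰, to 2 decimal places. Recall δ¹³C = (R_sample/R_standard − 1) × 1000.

δ¹³C = (R_sample / R_standard − 1) × 1000
R_sample / R_standard = 0.01017409 / 0.01118000 = 0.910026
δ¹³C = (0.910026 − 1) × 1000 = -89.974‰

-89.97‰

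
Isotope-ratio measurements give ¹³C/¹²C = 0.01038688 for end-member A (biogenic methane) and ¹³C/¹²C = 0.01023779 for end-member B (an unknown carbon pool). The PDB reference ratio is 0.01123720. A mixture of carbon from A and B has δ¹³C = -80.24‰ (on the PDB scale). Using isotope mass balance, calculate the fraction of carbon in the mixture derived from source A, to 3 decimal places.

0.656

δ_A = (0.01038688/0.01123720 − 1)×1000 = (0.924330 − 1)×1000 = -75.670‰
δ_B = (0.01023779/0.01123720 − 1)×1000 = (0.911062 − 1)×1000 = -88.938‰
f_A = (δ_mix − δ_B)/(δ_A − δ_B) = (-80.24 − (-88.938))/(-75.670 − (-88.938))
f_A = 8.698 / 13.268 = 0.6556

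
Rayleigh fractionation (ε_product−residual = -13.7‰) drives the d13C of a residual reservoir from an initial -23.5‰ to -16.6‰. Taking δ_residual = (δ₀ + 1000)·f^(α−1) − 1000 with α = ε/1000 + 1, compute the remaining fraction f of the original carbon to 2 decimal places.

0.60

α − 1 = ε/1000 = -0.0137
(δ_res + 1000)/(δ₀ + 1000) = (-16.6 + 1000)/(-23.5 + 1000) = 983.4/976.5 = 1.007066
f = 1.007066^(1/-0.0137) = exp(ln(1.007066)/-0.0137) = exp(0.00704/-0.0137)
f = exp(-0.5140) = 0.5981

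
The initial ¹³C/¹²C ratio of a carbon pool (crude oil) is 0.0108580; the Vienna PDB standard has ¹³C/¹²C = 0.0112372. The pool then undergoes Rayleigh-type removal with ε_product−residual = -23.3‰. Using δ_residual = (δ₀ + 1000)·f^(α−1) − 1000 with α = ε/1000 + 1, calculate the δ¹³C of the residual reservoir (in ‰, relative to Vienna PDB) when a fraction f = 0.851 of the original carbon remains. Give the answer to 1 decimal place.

-30.1‰

δ₀ = (0.0108580/0.0112372 − 1)×1000 = (0.966255 − 1)×1000 = -33.745‰
α − 1 = ε/1000 = -0.0233
f^(α−1) = 0.851^(-0.0233) = 1.003766
δ_res = (-33.745 + 1000) × 1.003766 − 1000 = 969.894 − 1000 = -30.11‰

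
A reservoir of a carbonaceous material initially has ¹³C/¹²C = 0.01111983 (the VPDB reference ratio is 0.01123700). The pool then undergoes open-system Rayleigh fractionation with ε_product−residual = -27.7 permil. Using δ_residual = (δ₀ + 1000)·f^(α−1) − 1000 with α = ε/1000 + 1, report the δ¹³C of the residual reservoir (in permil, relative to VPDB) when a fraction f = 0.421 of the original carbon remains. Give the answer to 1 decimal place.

δ₀ = (0.01111983/0.01123700 − 1)×1000 = (0.989573 − 1)×1000 = -10.427 permil
α − 1 = ε/1000 = -0.0277
f^(α−1) = 0.421^(-0.0277) = 1.024253
δ_res = (-10.427 + 1000) × 1.024253 − 1000 = 1013.573 − 1000 = 13.57 permil

13.6 permil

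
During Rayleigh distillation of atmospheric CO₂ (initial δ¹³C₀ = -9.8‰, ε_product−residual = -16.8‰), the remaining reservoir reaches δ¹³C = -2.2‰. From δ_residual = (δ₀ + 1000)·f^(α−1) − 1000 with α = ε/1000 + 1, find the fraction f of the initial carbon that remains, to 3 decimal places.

α − 1 = ε/1000 = -0.0168
(δ_res + 1000)/(δ₀ + 1000) = (-2.2 + 1000)/(-9.8 + 1000) = 997.8/990.2 = 1.007675
f = 1.007675^(1/-0.0168) = exp(ln(1.007675)/-0.0168) = exp(0.00765/-0.0168)
f = exp(-0.4551) = 0.6344

0.634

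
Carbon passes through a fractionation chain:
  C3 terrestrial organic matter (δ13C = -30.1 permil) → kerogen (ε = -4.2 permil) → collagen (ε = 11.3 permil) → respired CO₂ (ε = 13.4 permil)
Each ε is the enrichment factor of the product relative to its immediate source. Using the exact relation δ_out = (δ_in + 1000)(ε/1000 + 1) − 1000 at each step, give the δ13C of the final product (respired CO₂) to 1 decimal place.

-10.2 permil

step 1: δ = (-30.10 + 1000)·(-4.2/1000 + 1) − 1000 = -34.17 permil
step 2: δ = (-34.17 + 1000)·(11.3/1000 + 1) − 1000 = -23.26 permil
step 3: δ = (-23.26 + 1000)·(13.4/1000 + 1) − 1000 = -10.17 permil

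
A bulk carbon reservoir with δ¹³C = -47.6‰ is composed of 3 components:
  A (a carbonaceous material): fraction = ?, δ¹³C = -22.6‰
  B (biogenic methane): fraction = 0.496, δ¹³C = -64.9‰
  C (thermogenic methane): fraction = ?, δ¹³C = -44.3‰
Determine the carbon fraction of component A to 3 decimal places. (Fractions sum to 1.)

0.319

Let f_A and f_C be the unknown fractions; fractions sum to 1 so f_A + f_C = 0.504.
Mass balance: Σ fᵢ·δᵢ = δ_bulk ⇒ f_A·(-22.6) + f_C·(-44.3) = -47.6 − (-32.190) = -15.410
Substitute f_C = 0.504 − f_A:
f_A·(-22.6 − -44.3) = -15.410 − 0.504×(-44.3) = 6.918
f_A = 6.918 / 21.7 = 0.3188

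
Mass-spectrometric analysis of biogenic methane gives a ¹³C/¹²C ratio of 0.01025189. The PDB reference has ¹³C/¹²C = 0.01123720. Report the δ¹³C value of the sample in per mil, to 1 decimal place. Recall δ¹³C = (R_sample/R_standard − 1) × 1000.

δ¹³C = (R_sample / R_standard − 1) × 1000
R_sample / R_standard = 0.01025189 / 0.01123720 = 0.912317
δ¹³C = (0.912317 − 1) × 1000 = -87.68 per mil

-87.7 per mil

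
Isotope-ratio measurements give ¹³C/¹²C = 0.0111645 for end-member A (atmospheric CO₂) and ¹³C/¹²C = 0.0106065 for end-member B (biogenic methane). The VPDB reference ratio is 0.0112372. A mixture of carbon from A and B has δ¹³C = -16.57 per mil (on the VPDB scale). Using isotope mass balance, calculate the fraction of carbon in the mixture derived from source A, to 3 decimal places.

δ_A = (0.0111645/0.0112372 − 1)×1000 = (0.993530 − 1)×1000 = -6.470 per mil
δ_B = (0.0106065/0.0112372 − 1)×1000 = (0.943874 − 1)×1000 = -56.126 per mil
f_A = (δ_mix − δ_B)/(δ_A − δ_B) = (-16.57 − (-56.126))/(-6.470 − (-56.126))
f_A = 39.556 / 49.656 = 0.7966

0.797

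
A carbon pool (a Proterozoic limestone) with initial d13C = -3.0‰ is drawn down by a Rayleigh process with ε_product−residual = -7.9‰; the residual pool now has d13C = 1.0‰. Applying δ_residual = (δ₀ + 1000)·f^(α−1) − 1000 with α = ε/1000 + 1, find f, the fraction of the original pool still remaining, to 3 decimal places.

α − 1 = ε/1000 = -0.0079
(δ_res + 1000)/(δ₀ + 1000) = (1.0 + 1000)/(-3.0 + 1000) = 1001.0/997.0 = 1.004012
f = 1.004012^(1/-0.0079) = exp(ln(1.004012)/-0.0079) = exp(0.00400/-0.0079)
f = exp(-0.5068) = 0.6024

0.602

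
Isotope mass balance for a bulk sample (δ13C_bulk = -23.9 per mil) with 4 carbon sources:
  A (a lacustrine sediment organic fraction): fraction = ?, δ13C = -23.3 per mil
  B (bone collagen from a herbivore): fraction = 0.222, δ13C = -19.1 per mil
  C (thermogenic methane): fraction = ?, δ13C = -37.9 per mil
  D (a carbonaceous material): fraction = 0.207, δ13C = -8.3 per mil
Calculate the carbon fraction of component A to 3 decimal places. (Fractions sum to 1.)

0.253

Let f_A and f_C be the unknown fractions; fractions sum to 1 so f_A + f_C = 0.571.
Mass balance: Σ fᵢ·δᵢ = δ_bulk ⇒ f_A·(-23.3) + f_C·(-37.9) = -23.9 − (-5.958) = -17.942
Substitute f_C = 0.571 − f_A:
f_A·(-23.3 − -37.9) = -17.942 − 0.571×(-37.9) = 3.699
f_A = 3.699 / 14.6 = 0.2534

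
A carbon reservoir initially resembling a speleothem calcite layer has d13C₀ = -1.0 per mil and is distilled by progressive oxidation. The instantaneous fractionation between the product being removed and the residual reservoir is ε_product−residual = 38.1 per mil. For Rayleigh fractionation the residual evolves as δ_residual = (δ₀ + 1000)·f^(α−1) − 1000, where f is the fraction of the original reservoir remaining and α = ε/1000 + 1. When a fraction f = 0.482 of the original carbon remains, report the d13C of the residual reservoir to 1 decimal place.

Rayleigh residual: δ_res = (δ₀ + 1000)·f^(α−1) − 1000
α = ε/1000 + 1 = 1.03810, so α − 1 = 0.03810
f^(α−1) = 0.482^(0.03810) = 0.972577
δ_res = (-1.0 + 1000) × 0.972577 − 1000 = 971.605 − 1000 = -28.40 per mil

-28.4 per mil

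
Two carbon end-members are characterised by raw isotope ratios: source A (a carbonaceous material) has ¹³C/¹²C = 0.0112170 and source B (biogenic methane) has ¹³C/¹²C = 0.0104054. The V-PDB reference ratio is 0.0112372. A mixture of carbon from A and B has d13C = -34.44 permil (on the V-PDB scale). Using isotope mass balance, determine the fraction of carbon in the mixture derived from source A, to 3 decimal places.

0.548

δ_A = (0.0112170/0.0112372 − 1)×1000 = (0.998202 − 1)×1000 = -1.798 permil
δ_B = (0.0104054/0.0112372 − 1)×1000 = (0.925978 − 1)×1000 = -74.022 permil
f_A = (δ_mix − δ_B)/(δ_A − δ_B) = (-34.44 − (-74.022))/(-1.798 − (-74.022))
f_A = 39.582 / 72.224 = 0.5480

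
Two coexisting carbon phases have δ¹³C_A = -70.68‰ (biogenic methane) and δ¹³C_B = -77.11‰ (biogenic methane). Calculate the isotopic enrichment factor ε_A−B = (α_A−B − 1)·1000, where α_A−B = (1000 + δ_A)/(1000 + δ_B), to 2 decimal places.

6.97‰

α_A−B = (1000 + -70.68) / (1000 + -77.11) = 929.32 / 922.89 = 1.006967
ε_A−B = (1.006967 − 1) × 1000 = 6.967‰
(The approximation ε ≈ δ_A − δ_B would give 6.43‰.)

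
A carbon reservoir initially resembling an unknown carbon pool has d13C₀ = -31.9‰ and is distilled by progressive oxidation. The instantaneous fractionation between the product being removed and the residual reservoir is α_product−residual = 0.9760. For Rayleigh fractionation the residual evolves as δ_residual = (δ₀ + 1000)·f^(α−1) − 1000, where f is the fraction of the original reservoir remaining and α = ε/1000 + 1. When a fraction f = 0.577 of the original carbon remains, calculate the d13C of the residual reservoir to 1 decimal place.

-19.0‰

Rayleigh residual: δ_res = (δ₀ + 1000)·f^(α−1) − 1000
α − 1 = -0.02400
f^(α−1) = 0.577^(-0.02400) = 1.013285
δ_res = (-31.9 + 1000) × 1.013285 − 1000 = 980.962 − 1000 = -19.04‰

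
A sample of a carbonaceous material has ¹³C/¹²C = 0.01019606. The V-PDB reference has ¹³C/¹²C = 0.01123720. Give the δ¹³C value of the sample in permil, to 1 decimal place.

-92.7 permil

δ¹³C = (R_sample / R_standard − 1) × 1000
R_sample / R_standard = 0.01019606 / 0.01123720 = 0.907349
δ¹³C = (0.907349 − 1) × 1000 = -92.65 permil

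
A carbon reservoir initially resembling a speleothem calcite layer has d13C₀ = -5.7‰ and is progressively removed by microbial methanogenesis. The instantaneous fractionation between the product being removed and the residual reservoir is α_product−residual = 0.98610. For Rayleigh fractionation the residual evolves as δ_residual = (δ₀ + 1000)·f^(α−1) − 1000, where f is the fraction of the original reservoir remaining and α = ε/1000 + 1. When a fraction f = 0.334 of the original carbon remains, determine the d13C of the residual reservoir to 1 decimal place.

Rayleigh residual: δ_res = (δ₀ + 1000)·f^(α−1) − 1000
α − 1 = -0.01390
f^(α−1) = 0.334^(-0.01390) = 1.015360
δ_res = (-5.7 + 1000) × 1.015360 − 1000 = 1009.572 − 1000 = 9.57‰

9.6‰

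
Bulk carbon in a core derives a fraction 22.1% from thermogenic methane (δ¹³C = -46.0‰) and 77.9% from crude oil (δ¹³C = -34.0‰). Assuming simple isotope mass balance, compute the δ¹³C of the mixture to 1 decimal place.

-36.7‰

δ_mix = f_A·δ_A + f_B·δ_B
δ_mix = 0.221 × (-46.0) + 0.779 × (-34.0)
δ_mix = -10.17 + -26.49 = -36.65‰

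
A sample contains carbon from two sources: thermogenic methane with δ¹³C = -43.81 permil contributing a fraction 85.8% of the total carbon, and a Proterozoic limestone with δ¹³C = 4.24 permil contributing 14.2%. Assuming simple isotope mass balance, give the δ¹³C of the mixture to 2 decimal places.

δ_mix = f_A·δ_A + f_B·δ_B
δ_mix = 0.858 × (-43.81) + 0.142 × (4.24)
δ_mix = -37.589 + 0.602 = -36.987 permil

-36.99 permil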